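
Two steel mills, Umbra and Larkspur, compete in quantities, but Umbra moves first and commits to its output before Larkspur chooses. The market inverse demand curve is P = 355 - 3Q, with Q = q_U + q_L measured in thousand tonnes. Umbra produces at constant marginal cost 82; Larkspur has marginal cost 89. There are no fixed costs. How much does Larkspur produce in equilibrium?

21

The follower Larkspur best-responds to any q_U: π_L = (355 - 3Q)q_L - 89q_L.
Follower FOC: 266 - 3q_U - 6q_L = 0, so q_L(q_U) = (266 - 3q_U)/6.
Umbra substitutes q_L(q_U) into its own profit: π_U = q_U(355 - 3q_U - (266 - 3q_U)/2) - 82q_U = (222 - (3/2)q_U)q_U - 82q_U.
The leader's first-order condition 140 - 3q_U = 0 yields q_U = 140/3.
Then q_L = (266 - 3·(140/3))/6 = 21.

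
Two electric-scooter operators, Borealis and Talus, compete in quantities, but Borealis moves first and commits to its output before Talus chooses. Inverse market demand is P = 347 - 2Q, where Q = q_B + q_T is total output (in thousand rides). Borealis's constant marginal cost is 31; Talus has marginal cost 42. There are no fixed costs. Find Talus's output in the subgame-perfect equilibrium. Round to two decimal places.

35.38

Solve by backward induction. Given q_B, the follower Talus maximises π_T = (347 - 2q_B - 2q_T)q_T - 42q_T.
∂π_T/∂q_T = 305 - 2q_B - 4q_T = 0 gives the reaction function q_T = (305 - 2q_B)/4.
Borealis substitutes q_T(q_B) into its own profit: π_B = q_B(347 - 2q_B - (305 - 2q_B)/2) - 31q_B = (389/2 - q_B)q_B - 31q_B.
Leader FOC: 327/2 - 2q_B = 0, so q_B = 327/4.
Then q_T = (305 - 2·(327/4))/4 = 283/8.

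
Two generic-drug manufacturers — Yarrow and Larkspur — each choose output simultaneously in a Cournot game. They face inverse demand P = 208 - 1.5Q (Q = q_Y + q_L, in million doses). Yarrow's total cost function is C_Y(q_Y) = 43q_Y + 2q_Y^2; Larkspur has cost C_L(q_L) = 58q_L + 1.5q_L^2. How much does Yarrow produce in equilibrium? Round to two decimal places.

Yarrow's profit: π_Y = (208 - 1.5Q)q_Y - (43q_Y + 2q_Y²). Setting ∂π_Y/∂q_Y = 0: 165 - 7q_Y - (3/2)(q_L) = 0.
Larkspur's first-order condition: 150 - 6q_L - (3/2)(q_Y) = 0.
So q_Y = (165 - (3/2)q_L)/7 and q_L = (150 - (3/2)q_Y)/6.
Solving the pair: q_Y = 1020/53, q_L = 1070/53.

19.25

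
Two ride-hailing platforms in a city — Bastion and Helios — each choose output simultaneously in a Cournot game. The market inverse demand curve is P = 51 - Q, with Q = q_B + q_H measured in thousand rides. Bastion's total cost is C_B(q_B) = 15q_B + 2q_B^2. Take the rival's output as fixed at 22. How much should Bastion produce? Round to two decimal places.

2.33

With the rival's output fixed at 22, Bastion's profit is π_B = (51 - 22 - q_B)q_B - (15q_B + 2q_B²) = (29 - q_B)q_B - (15q_B + 2q_B²).
∂π_B/∂q_B = 14 - 6q_B = 0, so q_B = 7/3.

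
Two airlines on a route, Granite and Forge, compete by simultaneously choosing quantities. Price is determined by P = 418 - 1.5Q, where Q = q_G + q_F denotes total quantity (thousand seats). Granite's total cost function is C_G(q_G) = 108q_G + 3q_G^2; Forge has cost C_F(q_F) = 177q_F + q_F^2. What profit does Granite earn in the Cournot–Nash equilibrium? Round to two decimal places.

Granite's profit: π_G = (418 - 1.5Q)q_G - (108q_G + 3q_G²). Setting ∂π_G/∂q_G = 0: 310 - 9q_G - (3/2)(q_F) = 0.
Forge's profit: π_F = (418 - 1.5Q)q_F - (177q_F + q_F²). Setting ∂π_F/∂q_F = 0: 241 - 5q_F - (3/2)(q_G) = 0.
Best responses: q_G = (310 - (3/2)q_F)/9, q_F = (241 - (3/2)q_G)/5.
Solving the pair: q_G = 27.8012, q_F = 39.8596.
Price P = 418 - (3/2)·67.6608 = 316.5088.
Granite's profit: 316.5088·27.8012 - 108·27.8012 - 3·27.8012² = 3478.0726.

3478.07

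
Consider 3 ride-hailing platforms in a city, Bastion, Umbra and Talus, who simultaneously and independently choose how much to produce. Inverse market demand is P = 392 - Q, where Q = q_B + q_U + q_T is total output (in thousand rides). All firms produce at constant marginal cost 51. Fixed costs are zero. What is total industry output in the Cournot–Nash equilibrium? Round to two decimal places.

A representative firm's profit is π_i = q_i(392 - Q) - 51q_i.
Setting ∂π_i/∂q_i = 0 with rivals' quantities fixed: 341 - 2q_i - Σ_{j≠i} q_j = 0.
By symmetry each firm produces the same amount; substituting Σ_{j≠i} q_j = 2q_i yields q_i = 341/4.
Total output Q = 341/4 + 341/4 + 341/4 = 1023/4.

255.75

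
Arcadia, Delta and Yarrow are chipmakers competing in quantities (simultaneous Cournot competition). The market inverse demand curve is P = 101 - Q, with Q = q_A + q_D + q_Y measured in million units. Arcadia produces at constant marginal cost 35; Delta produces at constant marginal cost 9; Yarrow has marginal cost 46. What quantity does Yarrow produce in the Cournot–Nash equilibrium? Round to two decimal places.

Arcadia's profit: π_A = (101 - Q)q_A - (35q_A). Setting ∂π_A/∂q_A = 0: 66 - 2q_A - (q_D + q_Y) = 0.
Delta's first-order condition: 92 - 2q_D - (q_A + q_Y) = 0.
Yarrow's profit: π_Y = (101 - Q)q_Y - (46q_Y). Setting ∂π_Y/∂q_Y = 0: 55 - 2q_Y - (q_A + q_D) = 0.
Adding the 3 conditions: 213 − 2Q − 2Q = 0, i.e. Q = 213/4.
Back-substituting: q_A = (66 − 213/4) = 51/4, q_D = (92 − 213/4) = 155/4, q_Y = (55 − 213/4) = 7/4.

1.75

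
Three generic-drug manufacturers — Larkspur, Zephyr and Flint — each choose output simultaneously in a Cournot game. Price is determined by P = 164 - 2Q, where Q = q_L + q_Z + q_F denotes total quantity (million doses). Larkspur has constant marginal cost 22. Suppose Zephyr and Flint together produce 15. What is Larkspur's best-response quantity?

28

With rivals' combined output fixed at 15, Larkspur's profit is π_L = (164 - 2·15 - 2q_L)q_L - (22q_L) = (134 - 2q_L)q_L - (22q_L).
∂π_L/∂q_L = 112 - 4q_L = 0, so q_L = 28.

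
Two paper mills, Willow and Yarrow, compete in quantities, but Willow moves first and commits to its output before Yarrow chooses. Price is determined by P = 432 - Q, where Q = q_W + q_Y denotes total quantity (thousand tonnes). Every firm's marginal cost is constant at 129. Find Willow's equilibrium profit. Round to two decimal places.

The follower Yarrow best-responds to any q_W: π_Y = (432 - Q)q_Y - 129q_Y.
Follower FOC: 303 - q_W - 2q_Y = 0, so q_Y(q_W) = (303 - q_W)/2.
The leader anticipates this reaction. Substituting into P = 432 - Q gives P = 561/2 - (1/2)q_W, so π_W = (561/2 - (1/2)q_W)q_W - 129q_W.
Maximising: ∂π_W/∂q_W = 303/2 - q_W = 0, giving q_W = 303/2.
Then q_Y = (303 - 303/2)/2 = 303/4.
Price P = 432 - 909/4 = 819/4.
Willow's profit: (819/4 - 129)·(303/2) = 11476.1250.

11476.13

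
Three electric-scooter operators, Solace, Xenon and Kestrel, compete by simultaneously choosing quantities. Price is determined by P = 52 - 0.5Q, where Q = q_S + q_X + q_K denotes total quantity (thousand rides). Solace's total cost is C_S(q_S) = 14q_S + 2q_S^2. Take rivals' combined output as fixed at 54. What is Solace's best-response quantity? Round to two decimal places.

With rivals' combined output fixed at 54, Solace's profit is π_S = (52 - (1/2)·54 - (1/2)q_S)q_S - (14q_S + 2q_S²) = (25 - (1/2)q_S)q_S - (14q_S + 2q_S²).
∂π_S/∂q_S = 11 - 5q_S = 0, so q_S = 11/5.

2.20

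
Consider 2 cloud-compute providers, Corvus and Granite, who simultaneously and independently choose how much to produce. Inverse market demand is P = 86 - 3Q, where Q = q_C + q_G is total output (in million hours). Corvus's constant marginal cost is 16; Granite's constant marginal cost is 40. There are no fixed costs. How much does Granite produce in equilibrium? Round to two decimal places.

2.44

Corvus's profit: π_C = (86 - 3Q)q_C - (16q_C). Setting ∂π_C/∂q_C = 0: 70 - 6q_C - 3(q_G) = 0.
Granite's first-order condition: 46 - 6q_G - 3(q_C) = 0.
Best responses: q_C = (70 - 3q_G)/6, q_G = (46 - 3q_C)/6.
Solving the pair: q_C = 94/9, q_G = 22/9.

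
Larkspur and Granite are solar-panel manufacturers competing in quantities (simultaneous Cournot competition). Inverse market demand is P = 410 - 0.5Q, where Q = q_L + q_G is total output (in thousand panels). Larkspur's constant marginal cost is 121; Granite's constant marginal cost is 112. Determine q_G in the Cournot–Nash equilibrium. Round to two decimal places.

Larkspur's profit: π_L = (410 - 0.5Q)q_L - (121q_L). Setting ∂π_L/∂q_L = 0: 289 - q_L - (1/2)(q_G) = 0.
Granite's first-order condition: 298 - q_G - (1/2)(q_L) = 0.
Best responses: q_L = (289 - (1/2)q_G), q_G = (298 - (1/2)q_L).
Solving the pair: q_L = 560/3, q_G = 614/3.

204.67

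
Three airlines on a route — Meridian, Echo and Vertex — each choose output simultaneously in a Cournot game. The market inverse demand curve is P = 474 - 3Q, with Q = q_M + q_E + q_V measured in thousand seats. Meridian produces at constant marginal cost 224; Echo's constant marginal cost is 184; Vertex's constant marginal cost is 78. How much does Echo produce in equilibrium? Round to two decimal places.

18.67

Meridian's profit: π_M = (474 - 3Q)q_M - (224q_M). Setting ∂π_M/∂q_M = 0: 250 - 6q_M - 3(q_E + q_V) = 0.
Echo's first-order condition: 290 - 6q_E - 3(q_M + q_V) = 0.
Vertex's first-order condition: 396 - 6q_V - 3(q_M + q_E) = 0.
Adding the 3 first-order conditions: 936 − 12Q = 0, so Q = 78.
Back-substituting: q_M = (250 − 234)/3 = 16/3, q_E = (290 − 234)/3 = 56/3, q_V = (396 − 234)/3 = 54.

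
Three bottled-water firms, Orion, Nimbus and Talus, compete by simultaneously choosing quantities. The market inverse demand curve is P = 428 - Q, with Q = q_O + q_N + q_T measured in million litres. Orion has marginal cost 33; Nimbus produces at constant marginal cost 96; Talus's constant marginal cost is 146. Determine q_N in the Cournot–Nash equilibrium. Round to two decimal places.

Orion's profit: π_O = (428 - Q)q_O - (33q_O). Setting ∂π_O/∂q_O = 0: 395 - 2q_O - (q_N + q_T) = 0.
Nimbus's first-order condition: 332 - 2q_N - (q_O + q_T) = 0.
Talus's first-order condition: 282 - 2q_T - (q_O + q_N) = 0.
Adding the 3 first-order conditions: 1009 − 4Q = 0, so Q = 1009/4.
Back-substituting: q_O = (395 − 1009/4) = 571/4, q_N = (332 − 1009/4) = 319/4, q_T = (282 − 1009/4) = 119/4.

79.75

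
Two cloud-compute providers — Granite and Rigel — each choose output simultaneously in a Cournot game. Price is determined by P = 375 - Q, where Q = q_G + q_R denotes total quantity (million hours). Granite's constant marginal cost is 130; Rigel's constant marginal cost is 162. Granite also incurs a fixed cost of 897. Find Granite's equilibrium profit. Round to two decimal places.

7628.44

Granite's profit: π_G = (375 - Q)q_G - (130q_G). Setting ∂π_G/∂q_G = 0: 245 - 2q_G - (q_R) = 0.
Rigel's first-order condition: 213 - 2q_R - (q_G) = 0.
Best responses: q_G = (245 - q_R)/2, q_R = (213 - q_G)/2.
Solving the pair: q_G = 277/3, q_R = 181/3.
Price P = 375 - 458/3 = 667/3.
Granite's profit: (667/3 - 130)·(277/3) - 897 = 7628.4444.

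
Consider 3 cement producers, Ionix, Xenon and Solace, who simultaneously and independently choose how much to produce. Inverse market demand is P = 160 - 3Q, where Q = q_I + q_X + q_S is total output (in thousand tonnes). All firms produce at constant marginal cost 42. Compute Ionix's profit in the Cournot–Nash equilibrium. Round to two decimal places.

A representative firm's profit is π_i = q_i(160 - 3Q) - 42q_i.
Setting ∂π_i/∂q_i = 0 with rivals' quantities fixed: 118 - 6q_i - 3·Σ_{j≠i} q_j = 0.
With identical firms every q_j equals q_i, so Σ_{j≠i} q_j = 2q_i and 118 = 12q_i, giving q_i = 59/6.
Price P = 160 - 3·(59/2) = 143/2.
Ionix's profit: (143/2 - 42)·(59/6) = 290.0833.

290.08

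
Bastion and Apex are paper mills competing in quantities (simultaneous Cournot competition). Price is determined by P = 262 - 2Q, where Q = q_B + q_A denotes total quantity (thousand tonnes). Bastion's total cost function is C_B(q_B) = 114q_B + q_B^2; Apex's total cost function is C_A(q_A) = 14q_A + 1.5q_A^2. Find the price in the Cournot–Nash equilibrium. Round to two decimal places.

170.84

Bastion's profit: π_B = (262 - 2Q)q_B - (114q_B + q_B²). Setting ∂π_B/∂q_B = 0: 148 - 6q_B - 2(q_A) = 0.
Apex's profit: π_A = (262 - 2Q)q_A - (14q_A + (3/2)q_A²). Setting ∂π_A/∂q_A = 0: 248 - 7q_A - 2(q_B) = 0.
Rearranging gives the reaction functions q_B = (148 - 2q_A)/6 and q_A = (248 - 2q_B)/7.
Solving the pair: q_B = 270/19, q_A = 596/19.
Total output Q = 866/19, so price P = 262 - 2·(866/19) = 170.8421.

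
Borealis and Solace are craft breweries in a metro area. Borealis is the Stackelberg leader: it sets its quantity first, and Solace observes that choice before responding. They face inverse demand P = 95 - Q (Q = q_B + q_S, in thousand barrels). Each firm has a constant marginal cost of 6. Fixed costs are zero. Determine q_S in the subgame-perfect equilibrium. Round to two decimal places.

The follower Solace best-responds to any q_B: π_S = (95 - Q)q_S - 6q_S.
Follower FOC: 89 - q_B - 2q_S = 0, so q_S(q_B) = (89 - q_B)/2.
Borealis substitutes q_S(q_B) into its own profit: π_B = q_B(95 - q_B - (89 - q_B)/2) - 6q_B = (101/2 - (1/2)q_B)q_B - 6q_B.
The leader's first-order condition 89/2 - q_B = 0 yields q_B = 89/2.
Then q_S = (89 - 89/2)/2 = 89/4.

22.25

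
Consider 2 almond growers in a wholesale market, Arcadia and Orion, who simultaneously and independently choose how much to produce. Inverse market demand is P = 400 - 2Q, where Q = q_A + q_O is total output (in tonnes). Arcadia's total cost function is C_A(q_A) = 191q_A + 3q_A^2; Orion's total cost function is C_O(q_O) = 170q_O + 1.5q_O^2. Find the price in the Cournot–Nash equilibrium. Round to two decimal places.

Arcadia's profit: π_A = (400 - 2Q)q_A - (191q_A + 3q_A²). Setting ∂π_A/∂q_A = 0: 209 - 10q_A - 2(q_O) = 0.
Orion's profit: π_O = (400 - 2Q)q_O - (170q_O + (3/2)q_O²). Setting ∂π_O/∂q_O = 0: 230 - 7q_O - 2(q_A) = 0.
Best responses: q_A = (209 - 2q_O)/10, q_O = (230 - 2q_A)/7.
Substituting one into the other gives q_A = 1003/66 and q_O = 941/33.
Total output Q = 43.7121, so price P = 400 - 2·43.7121 = 312.5758.

312.58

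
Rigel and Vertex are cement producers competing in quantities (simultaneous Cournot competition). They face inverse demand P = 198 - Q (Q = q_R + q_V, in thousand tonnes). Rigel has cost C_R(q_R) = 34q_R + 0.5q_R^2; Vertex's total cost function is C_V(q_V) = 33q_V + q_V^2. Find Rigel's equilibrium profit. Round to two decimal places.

Rigel's profit: π_R = (198 - Q)q_R - (34q_R + (1/2)q_R²). Setting ∂π_R/∂q_R = 0: 164 - 3q_R - (q_V) = 0.
Vertex's first-order condition: 165 - 4q_V - (q_R) = 0.
Best responses: q_R = (164 - q_V)/3, q_V = (165 - q_R)/4.
Solving the pair: q_R = 491/11, q_V = 331/11.
Price P = 198 - 822/11 = 1356/11.
Rigel's profit: (1356/11)·(491/11) - 34·(491/11) - (1/2)(491/11)² = 2988.6074.

2988.61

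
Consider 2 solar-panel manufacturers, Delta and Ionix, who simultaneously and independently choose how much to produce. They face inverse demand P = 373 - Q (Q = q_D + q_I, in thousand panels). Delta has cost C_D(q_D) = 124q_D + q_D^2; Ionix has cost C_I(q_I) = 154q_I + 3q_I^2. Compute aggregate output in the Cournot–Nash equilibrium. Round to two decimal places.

Delta's profit: π_D = (373 - Q)q_D - (124q_D + q_D²). Setting ∂π_D/∂q_D = 0: 249 - 4q_D - (q_I) = 0.
Ionix's first-order condition: 219 - 8q_I - (q_D) = 0.
So q_D = (249 - q_I)/4 and q_I = (219 - q_D)/8.
Substituting one into the other gives q_D = 1773/31 and q_I = 627/31.
Total output Q = 1773/31 + 627/31 = 77.4194.

77.42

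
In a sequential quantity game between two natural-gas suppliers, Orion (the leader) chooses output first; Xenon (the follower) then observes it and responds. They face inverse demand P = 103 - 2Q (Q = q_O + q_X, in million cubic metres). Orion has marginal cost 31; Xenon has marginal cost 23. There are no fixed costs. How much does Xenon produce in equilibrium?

12

The follower Xenon best-responds to any q_O: π_X = (103 - 2Q)q_X - 23q_X.
∂π_X/∂q_X = 80 - 2q_O - 4q_X = 0 gives the reaction function q_X = (80 - 2q_O)/4.
The leader anticipates this reaction. Substituting into P = 103 - 2Q gives P = 63 - q_O, so π_O = (63 - q_O)q_O - 31q_O.
Leader FOC: 32 - 2q_O = 0, so q_O = 16.
Then q_X = (80 - 2·16)/4 = 12.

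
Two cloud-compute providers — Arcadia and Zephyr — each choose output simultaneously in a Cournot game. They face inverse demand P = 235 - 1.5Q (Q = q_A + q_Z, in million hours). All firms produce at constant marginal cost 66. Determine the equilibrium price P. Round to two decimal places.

122.33

Each firm earns π_i = (235 - 1.5Q)q_i - 66q_i.
Setting ∂π_i/∂q_i = 0 with rivals' quantities fixed: 169 - 3q_i - (3/2)q_j = 0.
By symmetry each firm produces the same amount; substituting q_j = q_i yields q_i = 169/(9/2) = 338/9.
Total output Q = 676/9, so price P = 235 - (3/2)·(676/9) = 367/3.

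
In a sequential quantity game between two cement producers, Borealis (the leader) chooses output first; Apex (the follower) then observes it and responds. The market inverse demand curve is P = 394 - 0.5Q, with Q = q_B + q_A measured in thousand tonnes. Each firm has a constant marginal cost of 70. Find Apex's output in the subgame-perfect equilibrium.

162

The follower Apex best-responds to any q_B: π_A = (394 - 0.5Q)q_A - 70q_A.
Follower FOC: 324 - (1/2)q_B - q_A = 0, so q_A(q_B) = (324 - (1/2)q_B).
Borealis substitutes q_A(q_B) into its own profit: π_B = q_B(394 - (1/2)q_B - (324 - (1/2)q_B)/2) - 70q_B = (232 - (1/4)q_B)q_B - 70q_B.
Leader FOC: 162 - (1/2)q_B = 0, so q_B = 324.
Then q_A = (324 - (1/2)·324) = 162.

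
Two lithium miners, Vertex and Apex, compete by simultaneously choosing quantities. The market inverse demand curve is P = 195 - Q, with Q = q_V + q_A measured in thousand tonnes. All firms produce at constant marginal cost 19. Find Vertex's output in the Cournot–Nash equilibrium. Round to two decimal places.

58.67

A representative firm's profit is π_i = q_i(195 - Q) - 19q_i.
First-order condition (treating rivals' output as given): 176 - 2q_i - q_j = 0.
By symmetry each firm produces the same amount; substituting q_j = q_i yields q_i = 176/3.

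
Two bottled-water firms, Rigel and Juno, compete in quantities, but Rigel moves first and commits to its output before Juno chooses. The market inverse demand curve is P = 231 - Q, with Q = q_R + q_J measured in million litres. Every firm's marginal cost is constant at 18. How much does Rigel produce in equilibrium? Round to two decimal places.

106.50

Solve by backward induction. Given q_R, the follower Juno maximises π_J = (231 - q_R - q_J)q_J - 18q_J.
∂π_J/∂q_J = 213 - q_R - 2q_J = 0 gives the reaction function q_J = (213 - q_R)/2.
The leader anticipates this reaction. Substituting into P = 231 - Q gives P = 249/2 - (1/2)q_R, so π_R = (249/2 - (1/2)q_R)q_R - 18q_R.
Maximising: ∂π_R/∂q_R = 213/2 - q_R = 0, giving q_R = 213/2.
Then q_J = (213 - 213/2)/2 = 213/4.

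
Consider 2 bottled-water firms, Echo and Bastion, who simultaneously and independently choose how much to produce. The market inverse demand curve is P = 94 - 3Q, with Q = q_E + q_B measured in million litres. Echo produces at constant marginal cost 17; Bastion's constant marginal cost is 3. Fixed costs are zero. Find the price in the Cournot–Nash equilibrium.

38

Echo's profit: π_E = (94 - 3Q)q_E - (17q_E). Setting ∂π_E/∂q_E = 0: 77 - 6q_E - 3(q_B) = 0.
Bastion's first-order condition: 91 - 6q_B - 3(q_E) = 0.
Best responses: q_E = (77 - 3q_B)/6, q_B = (91 - 3q_E)/6.
Substituting one into the other gives q_E = 7 and q_B = 35/3.
Total output Q = 56/3, so price P = 94 - 3·(56/3) = 38.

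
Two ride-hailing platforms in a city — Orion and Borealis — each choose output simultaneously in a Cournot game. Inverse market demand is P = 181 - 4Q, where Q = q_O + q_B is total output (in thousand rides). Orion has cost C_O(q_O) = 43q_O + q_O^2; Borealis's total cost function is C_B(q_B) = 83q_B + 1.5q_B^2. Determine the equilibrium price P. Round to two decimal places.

114.87

Orion's profit: π_O = (181 - 4Q)q_O - (43q_O + q_O²). Setting ∂π_O/∂q_O = 0: 138 - 10q_O - 4(q_B) = 0.
Borealis's first-order condition: 98 - 11q_B - 4(q_O) = 0.
Best responses: q_O = (138 - 4q_B)/10, q_B = (98 - 4q_O)/11.
Solving the pair: q_O = 563/47, q_B = 214/47.
Total output Q = 777/47, so price P = 181 - 4·(777/47) = 114.8723.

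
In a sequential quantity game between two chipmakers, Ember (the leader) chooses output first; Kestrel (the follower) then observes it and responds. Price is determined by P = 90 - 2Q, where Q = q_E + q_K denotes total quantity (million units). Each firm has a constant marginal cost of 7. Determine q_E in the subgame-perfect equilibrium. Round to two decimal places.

20.75

Solve by backward induction. Given q_E, the follower Kestrel maximises π_K = (90 - 2q_E - 2q_K)q_K - 7q_K.
∂π_K/∂q_K = 83 - 2q_E - 4q_K = 0 gives the reaction function q_K = (83 - 2q_E)/4.
The leader anticipates this reaction. Substituting into P = 90 - 2Q gives P = 97/2 - q_E, so π_E = (97/2 - q_E)q_E - 7q_E.
Maximising: ∂π_E/∂q_E = 83/2 - 2q_E = 0, giving q_E = 83/4.
Then q_K = (83 - 2·(83/4))/4 = 83/8.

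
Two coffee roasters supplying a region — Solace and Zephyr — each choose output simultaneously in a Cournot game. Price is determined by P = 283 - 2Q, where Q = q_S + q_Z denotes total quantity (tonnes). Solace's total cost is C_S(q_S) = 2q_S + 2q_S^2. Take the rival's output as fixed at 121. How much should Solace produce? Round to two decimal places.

4.88

With the rival's output fixed at 121, Solace's profit is π_S = (283 - 2·121 - 2q_S)q_S - (2q_S + 2q_S²) = (41 - 2q_S)q_S - (2q_S + 2q_S²).
∂π_S/∂q_S = 39 - 8q_S = 0, so q_S = 39/8.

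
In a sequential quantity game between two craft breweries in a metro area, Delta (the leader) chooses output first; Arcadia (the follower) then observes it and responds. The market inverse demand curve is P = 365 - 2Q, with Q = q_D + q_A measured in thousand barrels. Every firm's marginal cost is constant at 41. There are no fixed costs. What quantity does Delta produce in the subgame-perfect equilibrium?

The follower Arcadia best-responds to any q_D: π_A = (365 - 2Q)q_A - 41q_A.
Setting the follower's marginal profit to zero, 324 - 2q_D - 4q_A = 0, i.e. q_A = (324 - 2q_D)/4.
Delta substitutes q_A(q_D) into its own profit: π_D = q_D(365 - 2q_D - (324 - 2q_D)/2) - 41q_D = (203 - q_D)q_D - 41q_D.
Maximising: ∂π_D/∂q_D = 162 - 2q_D = 0, giving q_D = 81.
Then q_A = (324 - 2·81)/4 = 81/2.

81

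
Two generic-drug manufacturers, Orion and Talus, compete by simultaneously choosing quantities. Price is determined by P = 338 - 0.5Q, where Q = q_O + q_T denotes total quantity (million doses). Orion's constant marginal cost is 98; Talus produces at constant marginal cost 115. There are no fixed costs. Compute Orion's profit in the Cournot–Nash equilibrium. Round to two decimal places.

Orion's profit: π_O = (338 - 0.5Q)q_O - (98q_O). Setting ∂π_O/∂q_O = 0: 240 - q_O - (1/2)(q_T) = 0.
Talus's profit: π_T = (338 - 0.5Q)q_T - (115q_T). Setting ∂π_T/∂q_T = 0: 223 - q_T - (1/2)(q_O) = 0.
So q_O = (240 - (1/2)q_T) and q_T = (223 - (1/2)q_O).
Substituting one into the other gives q_O = 514/3 and q_T = 412/3.
Price P = 338 - (1/2)·(926/3) = 551/3.
Orion's profit: (551/3 - 98)·(514/3) = 14677.5556.

14677.56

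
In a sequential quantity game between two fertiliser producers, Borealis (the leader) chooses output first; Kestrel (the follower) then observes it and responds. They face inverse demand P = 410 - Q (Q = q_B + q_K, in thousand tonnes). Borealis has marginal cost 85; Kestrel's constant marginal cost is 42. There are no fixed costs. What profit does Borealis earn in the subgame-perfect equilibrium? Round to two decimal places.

The follower Kestrel best-responds to any q_B: π_K = (410 - Q)q_K - 42q_K.
∂π_K/∂q_K = 368 - q_B - 2q_K = 0 gives the reaction function q_K = (368 - q_B)/2.
Borealis substitutes q_K(q_B) into its own profit: π_B = q_B(410 - q_B - (368 - q_B)/2) - 85q_B = (226 - (1/2)q_B)q_B - 85q_B.
The leader's first-order condition 141 - q_B = 0 yields q_B = 141.
Then q_K = (368 - 141)/2 = 227/2.
Price P = 410 - 509/2 = 311/2.
Borealis's profit: (311/2 - 85)·141 = 9940.5000.

9940.50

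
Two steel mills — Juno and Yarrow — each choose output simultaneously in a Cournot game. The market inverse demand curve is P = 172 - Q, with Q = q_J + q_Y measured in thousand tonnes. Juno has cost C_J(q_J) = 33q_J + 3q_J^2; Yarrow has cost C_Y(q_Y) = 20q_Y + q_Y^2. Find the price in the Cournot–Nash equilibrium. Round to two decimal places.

124.23

Juno's profit: π_J = (172 - Q)q_J - (33q_J + 3q_J²). Setting ∂π_J/∂q_J = 0: 139 - 8q_J - (q_Y) = 0.
Yarrow's first-order condition: 152 - 4q_Y - (q_J) = 0.
Best responses: q_J = (139 - q_Y)/8, q_Y = (152 - q_J)/4.
Substituting one into the other gives q_J = 404/31 and q_Y = 1077/31.
Total output Q = 1481/31, so price P = 172 - 1481/31 = 124.2258.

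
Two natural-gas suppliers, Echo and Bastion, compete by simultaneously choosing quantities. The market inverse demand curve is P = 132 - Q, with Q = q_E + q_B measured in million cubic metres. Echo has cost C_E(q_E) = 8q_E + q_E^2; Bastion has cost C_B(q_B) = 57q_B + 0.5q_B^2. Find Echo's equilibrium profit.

1458

Echo's profit: π_E = (132 - Q)q_E - (8q_E + q_E²). Setting ∂π_E/∂q_E = 0: 124 - 4q_E - (q_B) = 0.
Bastion's first-order condition: 75 - 3q_B - (q_E) = 0.
Best responses: q_E = (124 - q_B)/4, q_B = (75 - q_E)/3.
Solving the pair: q_E = 27, q_B = 16.
Price P = 132 - 43 = 89.
Echo's profit: 89·27 - 8·27 - 27² = 1458.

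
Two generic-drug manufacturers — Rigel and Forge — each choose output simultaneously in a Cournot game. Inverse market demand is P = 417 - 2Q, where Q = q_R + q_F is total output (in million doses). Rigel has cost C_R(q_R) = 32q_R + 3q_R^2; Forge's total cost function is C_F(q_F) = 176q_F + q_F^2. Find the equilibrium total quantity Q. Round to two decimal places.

Rigel's profit: π_R = (417 - 2Q)q_R - (32q_R + 3q_R²). Setting ∂π_R/∂q_R = 0: 385 - 10q_R - 2(q_F) = 0.
Forge's first-order condition: 241 - 6q_F - 2(q_R) = 0.
Rearranging gives the reaction functions q_R = (385 - 2q_F)/10 and q_F = (241 - 2q_R)/6.
Substituting one into the other gives q_R = 457/14 and q_F = 205/7.
Total output Q = 457/14 + 205/7 = 867/14.

61.93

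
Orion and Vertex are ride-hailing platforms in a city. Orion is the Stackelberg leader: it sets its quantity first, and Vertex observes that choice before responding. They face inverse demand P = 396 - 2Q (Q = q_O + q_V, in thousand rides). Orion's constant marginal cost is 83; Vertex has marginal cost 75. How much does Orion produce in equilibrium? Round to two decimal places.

76.25

The follower Vertex best-responds to any q_O: π_V = (396 - 2Q)q_V - 75q_V.
Follower FOC: 321 - 2q_O - 4q_V = 0, so q_V(q_O) = (321 - 2q_O)/4.
The leader anticipates this reaction. Substituting into P = 396 - 2Q gives P = 471/2 - q_O, so π_O = (471/2 - q_O)q_O - 83q_O.
The leader's first-order condition 305/2 - 2q_O = 0 yields q_O = 305/4.
Then q_V = (321 - 2·(305/4))/4 = 337/8.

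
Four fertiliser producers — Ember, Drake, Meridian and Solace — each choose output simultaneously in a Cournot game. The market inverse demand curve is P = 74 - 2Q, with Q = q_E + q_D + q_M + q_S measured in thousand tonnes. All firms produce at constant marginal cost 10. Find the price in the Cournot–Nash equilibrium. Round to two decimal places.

A representative firm's profit is π_i = q_i(74 - 2Q) - 10q_i.
First-order condition (treating rivals' output as given): 64 - 4q_i - 2·Σ_{j≠i} q_j = 0.
By symmetry each firm produces the same amount; substituting Σ_{j≠i} q_j = 3q_i yields q_i = 64/10 = 32/5.
Total output Q = 128/5, so price P = 74 - 2·(128/5) = 114/5.

22.80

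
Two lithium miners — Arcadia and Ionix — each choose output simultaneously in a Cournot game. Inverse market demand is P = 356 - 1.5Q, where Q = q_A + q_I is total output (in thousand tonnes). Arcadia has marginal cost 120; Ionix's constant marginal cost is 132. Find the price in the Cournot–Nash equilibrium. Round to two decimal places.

Arcadia's profit: π_A = (356 - 1.5Q)q_A - (120q_A). Setting ∂π_A/∂q_A = 0: 236 - 3q_A - (3/2)(q_I) = 0.
Ionix's first-order condition: 224 - 3q_I - (3/2)(q_A) = 0.
Best responses: q_A = (236 - (3/2)q_I)/3, q_I = (224 - (3/2)q_A)/3.
Substituting one into the other gives q_A = 496/9 and q_I = 424/9.
Total output Q = 920/9, so price P = 356 - (3/2)·(920/9) = 608/3.

202.67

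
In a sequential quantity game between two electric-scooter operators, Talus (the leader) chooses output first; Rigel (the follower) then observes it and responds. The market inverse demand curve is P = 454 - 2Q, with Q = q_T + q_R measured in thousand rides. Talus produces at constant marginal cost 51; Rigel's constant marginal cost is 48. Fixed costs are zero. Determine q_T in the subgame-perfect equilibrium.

The follower Rigel best-responds to any q_T: π_R = (454 - 2Q)q_R - 48q_R.
∂π_R/∂q_R = 406 - 2q_T - 4q_R = 0 gives the reaction function q_R = (406 - 2q_T)/4.
Talus substitutes q_R(q_T) into its own profit: π_T = q_T(454 - 2q_T - (406 - 2q_T)/2) - 51q_T = (251 - q_T)q_T - 51q_T.
Maximising: ∂π_T/∂q_T = 200 - 2q_T = 0, giving q_T = 100.
Then q_R = (406 - 2·100)/4 = 103/2.

100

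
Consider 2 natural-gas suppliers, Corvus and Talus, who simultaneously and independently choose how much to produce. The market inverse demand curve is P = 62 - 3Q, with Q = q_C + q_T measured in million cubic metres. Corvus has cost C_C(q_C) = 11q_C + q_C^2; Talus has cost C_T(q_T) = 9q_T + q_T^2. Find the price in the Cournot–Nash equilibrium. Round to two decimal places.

33.64

Corvus's profit: π_C = (62 - 3Q)q_C - (11q_C + q_C²). Setting ∂π_C/∂q_C = 0: 51 - 8q_C - 3(q_T) = 0.
Talus's first-order condition: 53 - 8q_T - 3(q_C) = 0.
Rearranging gives the reaction functions q_C = (51 - 3q_T)/8 and q_T = (53 - 3q_C)/8.
Substituting one into the other gives q_C = 249/55 and q_T = 271/55.
Total output Q = 104/11, so price P = 62 - 3·(104/11) = 370/11.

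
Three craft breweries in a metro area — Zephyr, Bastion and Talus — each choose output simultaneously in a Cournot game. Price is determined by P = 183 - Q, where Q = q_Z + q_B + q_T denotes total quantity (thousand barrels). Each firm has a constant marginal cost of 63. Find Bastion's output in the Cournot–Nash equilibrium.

30

Each firm earns π_i = (183 - Q)q_i - 63q_i.
First-order condition (treating rivals' output as given): 120 - 2q_i - Σ_{j≠i} q_j = 0.
By symmetry each firm produces the same amount; substituting Σ_{j≠i} q_j = 2q_i yields q_i = 120/4 = 30.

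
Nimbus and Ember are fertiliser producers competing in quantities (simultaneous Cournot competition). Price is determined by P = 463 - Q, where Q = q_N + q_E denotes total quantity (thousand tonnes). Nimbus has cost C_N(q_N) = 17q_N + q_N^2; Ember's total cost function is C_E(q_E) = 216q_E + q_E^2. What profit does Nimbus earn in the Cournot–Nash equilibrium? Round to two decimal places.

20998.84

Nimbus's profit: π_N = (463 - Q)q_N - (17q_N + q_N²). Setting ∂π_N/∂q_N = 0: 446 - 4q_N - (q_E) = 0.
Ember's first-order condition: 247 - 4q_E - (q_N) = 0.
So q_N = (446 - q_E)/4 and q_E = (247 - q_N)/4.
Substituting one into the other gives q_N = 1537/15 and q_E = 542/15.
Price P = 463 - 693/5 = 1622/5.
Nimbus's profit: (1622/5)·(1537/15) - 17·(1537/15) - (1537/15)² = 20998.8356.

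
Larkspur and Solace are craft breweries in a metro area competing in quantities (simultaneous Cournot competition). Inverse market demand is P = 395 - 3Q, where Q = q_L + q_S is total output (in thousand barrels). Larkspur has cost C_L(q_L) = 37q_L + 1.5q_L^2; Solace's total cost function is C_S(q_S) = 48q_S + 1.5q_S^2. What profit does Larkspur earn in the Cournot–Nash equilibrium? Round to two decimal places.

Larkspur's profit: π_L = (395 - 3Q)q_L - (37q_L + (3/2)q_L²). Setting ∂π_L/∂q_L = 0: 358 - 9q_L - 3(q_S) = 0.
Solace's first-order condition: 347 - 9q_S - 3(q_L) = 0.
Rearranging gives the reaction functions q_L = (358 - 3q_S)/9 and q_S = (347 - 3q_L)/9.
Substituting one into the other gives q_L = 727/24 and q_S = 683/24.
Price P = 395 - 3·(235/4) = 875/4.
Larkspur's profit: (875/4)·(727/24) - 37·(727/24) - (3/2)(727/24)² = 4129.1328.

4129.13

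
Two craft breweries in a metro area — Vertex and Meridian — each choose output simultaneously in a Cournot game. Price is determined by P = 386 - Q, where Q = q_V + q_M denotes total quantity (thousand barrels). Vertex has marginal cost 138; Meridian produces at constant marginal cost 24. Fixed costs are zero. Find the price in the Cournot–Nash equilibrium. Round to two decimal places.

182.67

Vertex's profit: π_V = (386 - Q)q_V - (138q_V). Setting ∂π_V/∂q_V = 0: 248 - 2q_V - (q_M) = 0.
Meridian's profit: π_M = (386 - Q)q_M - (24q_M). Setting ∂π_M/∂q_M = 0: 362 - 2q_M - (q_V) = 0.
Rearranging gives the reaction functions q_V = (248 - q_M)/2 and q_M = (362 - q_V)/2.
Substituting one into the other gives q_V = 134/3 and q_M = 476/3.
Total output Q = 610/3, so price P = 386 - 610/3 = 548/3.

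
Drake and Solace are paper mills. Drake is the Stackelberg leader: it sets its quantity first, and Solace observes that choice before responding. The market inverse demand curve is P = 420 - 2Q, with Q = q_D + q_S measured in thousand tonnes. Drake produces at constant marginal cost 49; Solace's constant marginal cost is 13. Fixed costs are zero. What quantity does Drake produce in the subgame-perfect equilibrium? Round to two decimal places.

83.75

The follower Solace best-responds to any q_D: π_S = (420 - 2Q)q_S - 13q_S.
Follower FOC: 407 - 2q_D - 4q_S = 0, so q_S(q_D) = (407 - 2q_D)/4.
The leader anticipates this reaction. Substituting into P = 420 - 2Q gives P = 433/2 - q_D, so π_D = (433/2 - q_D)q_D - 49q_D.
The leader's first-order condition 335/2 - 2q_D = 0 yields q_D = 335/4.
Then q_S = (407 - 2·(335/4))/4 = 479/8.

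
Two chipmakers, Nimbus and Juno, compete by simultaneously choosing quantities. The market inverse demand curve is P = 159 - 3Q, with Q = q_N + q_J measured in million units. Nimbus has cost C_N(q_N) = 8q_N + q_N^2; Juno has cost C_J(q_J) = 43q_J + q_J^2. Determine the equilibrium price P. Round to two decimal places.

86.18

Nimbus's profit: π_N = (159 - 3Q)q_N - (8q_N + q_N²). Setting ∂π_N/∂q_N = 0: 151 - 8q_N - 3(q_J) = 0.
Juno's first-order condition: 116 - 8q_J - 3(q_N) = 0.
Best responses: q_N = (151 - 3q_J)/8, q_J = (116 - 3q_N)/8.
Substituting one into the other gives q_N = 172/11 and q_J = 95/11.
Total output Q = 267/11, so price P = 159 - 3·(267/11) = 948/11.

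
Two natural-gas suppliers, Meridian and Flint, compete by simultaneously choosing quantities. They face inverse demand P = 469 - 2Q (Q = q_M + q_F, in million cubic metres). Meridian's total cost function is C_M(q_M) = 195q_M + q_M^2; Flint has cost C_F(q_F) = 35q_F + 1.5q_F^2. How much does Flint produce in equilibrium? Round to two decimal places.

Meridian's profit: π_M = (469 - 2Q)q_M - (195q_M + q_M²). Setting ∂π_M/∂q_M = 0: 274 - 6q_M - 2(q_F) = 0.
Flint's first-order condition: 434 - 7q_F - 2(q_M) = 0.
Best responses: q_M = (274 - 2q_F)/6, q_F = (434 - 2q_M)/7.
Substituting one into the other gives q_M = 525/19 and q_F = 1028/19.

54.11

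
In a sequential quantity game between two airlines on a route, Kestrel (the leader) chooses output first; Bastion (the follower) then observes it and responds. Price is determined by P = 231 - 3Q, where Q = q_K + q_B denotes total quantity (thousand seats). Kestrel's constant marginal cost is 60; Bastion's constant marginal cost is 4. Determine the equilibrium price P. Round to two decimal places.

88.75

Solve by backward induction. Given q_K, the follower Bastion maximises π_B = (231 - 3q_K - 3q_B)q_B - 4q_B.
∂π_B/∂q_B = 227 - 3q_K - 6q_B = 0 gives the reaction function q_B = (227 - 3q_K)/6.
The leader anticipates this reaction. Substituting into P = 231 - 3Q gives P = 235/2 - (3/2)q_K, so π_K = (235/2 - (3/2)q_K)q_K - 60q_K.
Maximising: ∂π_K/∂q_K = 115/2 - 3q_K = 0, giving q_K = 115/6.
Then q_B = (227 - 3·(115/6))/6 = 113/4.
Total output Q = 569/12, so price P = 231 - 3·(569/12) = 355/4.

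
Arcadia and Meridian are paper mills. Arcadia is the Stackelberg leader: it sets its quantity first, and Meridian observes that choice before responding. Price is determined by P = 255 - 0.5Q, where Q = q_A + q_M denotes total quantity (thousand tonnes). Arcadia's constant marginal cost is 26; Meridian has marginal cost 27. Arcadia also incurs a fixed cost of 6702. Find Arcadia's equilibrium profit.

6523

Solve by backward induction. Given q_A, the follower Meridian maximises π_M = (255 - (1/2)q_A - (1/2)q_M)q_M - 27q_M.
Follower FOC: 228 - (1/2)q_A - q_M = 0, so q_M(q_A) = (228 - (1/2)q_A).
Arcadia substitutes q_M(q_A) into its own profit: π_A = q_A(255 - (1/2)q_A - (228 - (1/2)q_A)/2) - 26q_A = (141 - (1/4)q_A)q_A - 26q_A.
Maximising: ∂π_A/∂q_A = 115 - (1/2)q_A = 0, giving q_A = 230.
Then q_M = (228 - (1/2)·230) = 113.
Price P = 255 - (1/2)·343 = 167/2.
Arcadia's profit: (167/2 - 26)·230 - 6702 = 6523.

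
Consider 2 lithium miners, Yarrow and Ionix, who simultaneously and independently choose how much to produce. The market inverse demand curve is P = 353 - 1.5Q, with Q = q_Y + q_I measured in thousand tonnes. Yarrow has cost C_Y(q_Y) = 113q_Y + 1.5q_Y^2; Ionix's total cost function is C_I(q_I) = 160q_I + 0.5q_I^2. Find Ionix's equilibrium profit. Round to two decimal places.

Yarrow's profit: π_Y = (353 - 1.5Q)q_Y - (113q_Y + (3/2)q_Y²). Setting ∂π_Y/∂q_Y = 0: 240 - 6q_Y - (3/2)(q_I) = 0.
Ionix's first-order condition: 193 - 4q_I - (3/2)(q_Y) = 0.
So q_Y = (240 - (3/2)q_I)/6 and q_I = (193 - (3/2)q_Y)/4.
Substituting one into the other gives q_Y = 894/29 and q_I = 1064/29.
Price P = 353 - (3/2)·(1958/29) = 251.7241.
Ionix's profit: 251.7241·(1064/29) - 160·(1064/29) - (1/2)(1064/29)² = 2692.2616.

2692.26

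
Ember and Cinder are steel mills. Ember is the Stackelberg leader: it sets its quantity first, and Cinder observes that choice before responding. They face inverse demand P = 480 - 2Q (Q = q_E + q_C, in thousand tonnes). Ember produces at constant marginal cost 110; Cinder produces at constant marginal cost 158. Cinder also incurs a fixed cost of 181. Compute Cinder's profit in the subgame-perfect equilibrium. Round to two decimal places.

Solve by backward induction. Given q_E, the follower Cinder maximises π_C = (480 - 2q_E - 2q_C)q_C - 158q_C.
∂π_C/∂q_C = 322 - 2q_E - 4q_C = 0 gives the reaction function q_C = (322 - 2q_E)/4.
The leader anticipates this reaction. Substituting into P = 480 - 2Q gives P = 319 - q_E, so π_E = (319 - q_E)q_E - 110q_E.
Leader FOC: 209 - 2q_E = 0, so q_E = 209/2.
Then q_C = (322 - 2·(209/2))/4 = 113/4.
Price P = 480 - 2·(531/4) = 429/2.
Cinder's profit: (429/2 - 158)·(113/4) - 181 = 1415.1250.

1415.13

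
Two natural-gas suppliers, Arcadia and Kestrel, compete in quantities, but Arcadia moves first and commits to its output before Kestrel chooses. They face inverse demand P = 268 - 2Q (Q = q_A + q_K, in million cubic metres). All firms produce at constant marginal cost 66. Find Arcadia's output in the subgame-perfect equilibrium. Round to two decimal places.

The follower Kestrel best-responds to any q_A: π_K = (268 - 2Q)q_K - 66q_K.
Follower FOC: 202 - 2q_A - 4q_K = 0, so q_K(q_A) = (202 - 2q_A)/4.
Arcadia substitutes q_K(q_A) into its own profit: π_A = q_A(268 - 2q_A - (202 - 2q_A)/2) - 66q_A = (167 - q_A)q_A - 66q_A.
The leader's first-order condition 101 - 2q_A = 0 yields q_A = 101/2.
Then q_K = (202 - 2·(101/2))/4 = 101/4.

50.50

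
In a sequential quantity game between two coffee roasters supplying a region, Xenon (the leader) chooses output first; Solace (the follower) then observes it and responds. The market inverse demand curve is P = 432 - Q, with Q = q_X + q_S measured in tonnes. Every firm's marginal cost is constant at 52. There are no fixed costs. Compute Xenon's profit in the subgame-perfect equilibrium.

18050

Solve by backward induction. Given q_X, the follower Solace maximises π_S = (432 - q_X - q_S)q_S - 52q_S.
Follower FOC: 380 - q_X - 2q_S = 0, so q_S(q_X) = (380 - q_X)/2.
Xenon substitutes q_S(q_X) into its own profit: π_X = q_X(432 - q_X - (380 - q_X)/2) - 52q_X = (242 - (1/2)q_X)q_X - 52q_X.
The leader's first-order condition 190 - q_X = 0 yields q_X = 190.
Then q_S = (380 - 190)/2 = 95.
Price P = 432 - 285 = 147.
Xenon's profit: (147 - 52)·190 = 18050.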